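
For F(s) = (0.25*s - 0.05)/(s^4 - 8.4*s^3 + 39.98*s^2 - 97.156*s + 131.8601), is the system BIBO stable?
Denominator: s^4 - 8.4*s^3 + 39.98*s^2 - 97.156*s + 131.8601 = (s^2 - 5*s + 11.09)(s^2 - 3.4*s + 11.89). Poles: 1.7 + 3j, 1.7 - 3j, 2.5 + 2.2j, 2.5 - 2.2j. All Re(p)<0: No (unstable)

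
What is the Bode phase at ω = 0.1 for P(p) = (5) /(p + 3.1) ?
Substitute p = j*0.1: P(j0.1) = 1.61123 - 0.0519751j.
∠P(j0.1) = atan2(Im, Re) = atan2(-0.0519751, 1.61123) = -1.85°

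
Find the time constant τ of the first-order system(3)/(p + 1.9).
First-order system: τ = -1/pole. Pole = -1.9. τ = -1/(-1.9) = 0.5263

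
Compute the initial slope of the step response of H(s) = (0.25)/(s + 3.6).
IVT: y'(0⁺) = lim_{s→∞} s²·Y(s) = lim_{s→∞} s·H(s).
deg(num) = 0, deg(den) = 1, relative degree = 1, so s·H(s) → (leading num)/(leading den) = 0.25/1 = 0.25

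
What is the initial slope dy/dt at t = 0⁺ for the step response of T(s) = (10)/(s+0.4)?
IVT: y'(0⁺) = lim_{s→∞} s²·Y(s) = lim_{s→∞} s·T(s).
deg(num) = 0, deg(den) = 1, relative degree = 1, so s·T(s) → (leading num)/(leading den) = 10/1 = 10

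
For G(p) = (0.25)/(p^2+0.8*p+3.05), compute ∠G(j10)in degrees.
Substitute p = j*10: G(j10) = -0.00256121 - 0.000211343j.
∠G(j10) = atan2(Im, Re) = atan2(-0.000211343, -0.00256121) = -175.28°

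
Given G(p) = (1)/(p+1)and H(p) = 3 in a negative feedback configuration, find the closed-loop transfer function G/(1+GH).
Closed-loop T = G/(1+GH).
Numerator: G_num * H_den = 1.
Denominator: G_den * H_den + G_num * H_num = (p + 1) + (3) = p + 4.
T(p) = (1)/(p + 4)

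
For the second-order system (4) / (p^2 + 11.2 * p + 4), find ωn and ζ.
Standard form: ωn²/(p²+2ζωn·p+ωn²).
const=4=ωn² → ωn=2, p coeff=11.2=2ζωn → ζ=2.8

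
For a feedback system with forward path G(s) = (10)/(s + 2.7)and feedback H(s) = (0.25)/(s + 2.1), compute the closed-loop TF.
Closed-loop T = G/(1+GH).
Numerator: G_num * H_den = 10*s + 21.
Denominator: G_den * H_den + G_num * H_num = (s^2 + 4.8*s + 5.67) + (2.5) = s^2 + 4.8*s + 8.17.
T(s) = (10*s + 21)/(s^2 + 4.8*s + 8.17)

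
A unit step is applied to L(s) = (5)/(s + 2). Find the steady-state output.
FVT: lim_{t→∞} y(t) = lim_{s→0} s*Y(s) where Y(s) = L(s)/s.
= lim_{s→0} L(s) = L(0) = num(0)/den(0) = 5/2 = 2.5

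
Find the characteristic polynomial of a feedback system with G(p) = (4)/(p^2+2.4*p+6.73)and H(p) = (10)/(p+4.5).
Characteristic poly = G_den * H_den + G_num * H_num = (p^3 + 6.9*p^2 + 17.53*p + 30.285) + (40) = p^3 + 6.9*p^2 + 17.53*p + 70.285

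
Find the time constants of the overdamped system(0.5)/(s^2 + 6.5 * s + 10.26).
Overdamped: real poles at -2.7, -3.8. τ = -1/pole → τ₁ = 0.3704, τ₂ = 0.2632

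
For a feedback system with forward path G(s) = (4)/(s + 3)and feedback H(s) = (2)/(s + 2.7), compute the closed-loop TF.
Closed-loop T = G/(1+GH).
Numerator: G_num * H_den = 4*s + 10.8.
Denominator: G_den * H_den + G_num * H_num = (s^2 + 5.7*s + 8.1) + (8) = s^2 + 5.7*s + 16.1.
T(s) = (4*s + 10.8)/(s^2 + 5.7*s + 16.1)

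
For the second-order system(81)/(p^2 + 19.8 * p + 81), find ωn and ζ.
Standard form: ωn²/(p²+2ζωn·p+ωn²).
const=81=ωn² → ωn=9, p coeff=19.8=2ζωn → ζ=1.1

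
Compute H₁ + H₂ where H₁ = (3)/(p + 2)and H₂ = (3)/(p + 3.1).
Parallel: H = H₁ + H₂ = (n₁·d₂ + n₂·d₁)/(d₁·d₂).
n₁·d₂ = 3*p + 9.3. n₂·d₁ = 3*p + 6. Sum = 6*p + 15.3. d₁·d₂ = p^2 + 5.1*p + 6.2.
H(p) = (6*p + 15.3)/(p^2 + 5.1*p + 6.2)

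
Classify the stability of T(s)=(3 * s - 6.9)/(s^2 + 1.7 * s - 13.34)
Denominator: s^2 + 1.7*s - 13.34 = (s - 2.9)(s + 4.6). Poles: -4.6, 2.9. Unstable (1 pole(s) in RHP)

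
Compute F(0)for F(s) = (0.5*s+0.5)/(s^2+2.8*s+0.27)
DC gain = F(0) = num(0)/den(0) = 0.5/0.27 = 1.852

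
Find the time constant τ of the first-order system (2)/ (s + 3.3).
First-order system: τ = -1/pole. Pole = -3.3. τ = -1/(-3.3) = 0.303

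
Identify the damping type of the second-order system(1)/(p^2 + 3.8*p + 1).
Standard form: ωn²/(p²+2ζωn·p+ωn²) gives ωn=1, ζ=1.9.
Overdamped (ζ = 1.9 > 1)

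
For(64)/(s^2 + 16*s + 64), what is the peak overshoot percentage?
Standard form: ωn²/(s²+2ζωn·s+ωn²) → ωn = 8, ζ = 1.
ζ ≥ 1, so the response is non-oscillatory: peak overshoot = 0%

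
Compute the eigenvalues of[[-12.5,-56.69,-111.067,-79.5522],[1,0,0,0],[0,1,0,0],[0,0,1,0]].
Eigenvalues solve det(λI - A) = 0.
Characteristic polynomial: λ^4 + 12.5*λ^3 + 56.69*λ^2 + 111.067*λ + 79.5522 = 0.
Factor: (λ + 2.1)(λ + 4.7)(λ + 2.6)(λ + 3.1) = 0.
Roots: -2.1, -2.6, -3.1, -4.7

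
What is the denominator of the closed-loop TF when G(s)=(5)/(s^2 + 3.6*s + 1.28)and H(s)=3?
Characteristic poly = G_den * H_den + G_num * H_num = (s^2 + 3.6*s + 1.28) + (15) = s^2 + 3.6*s + 16.28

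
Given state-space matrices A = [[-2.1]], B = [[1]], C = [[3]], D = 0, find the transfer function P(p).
P(p) = C(pI - A)⁻¹B + D.
Characteristic polynomial det(pI - A) = p + 2.1.
Numerator from C·adj(pI-A)·B + D·det(pI-A) = 3.
P(p) = (3)/(p + 2.1)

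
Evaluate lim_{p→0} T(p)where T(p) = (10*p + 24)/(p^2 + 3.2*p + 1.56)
DC gain = T(0) = num(0)/den(0) = 24/1.56 = 15.38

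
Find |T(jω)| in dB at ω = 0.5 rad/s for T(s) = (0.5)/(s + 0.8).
Substitute s = j*0.5: T(j0.5) = 0.449438 - 0.280899j.
|T(j0.5)| = sqrt(Re² + Im²) = 0.53.
20*log₁₀(0.53) = -5.51 dB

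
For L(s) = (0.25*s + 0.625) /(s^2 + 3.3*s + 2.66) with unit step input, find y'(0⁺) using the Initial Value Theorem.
IVT: y'(0⁺) = lim_{s→∞} s²·Y(s) = lim_{s→∞} s·L(s).
deg(num) = 1, deg(den) = 2, relative degree = 1, so s·L(s) → (leading num)/(leading den) = 0.25/1 = 0.25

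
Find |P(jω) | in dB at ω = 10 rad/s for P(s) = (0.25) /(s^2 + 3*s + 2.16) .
Substitute s = j*10: P(j10) = -0.0023356 - 0.00071615j.
|P(j10)| = sqrt(Re² + Im²) = 0.002443.
20*log₁₀(0.002443) = -52.24 dB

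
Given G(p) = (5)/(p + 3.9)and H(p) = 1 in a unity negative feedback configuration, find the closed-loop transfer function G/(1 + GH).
Closed-loop T = G/(1+GH).
Numerator: G_num * H_den = 5.
Denominator: G_den * H_den + G_num * H_num = (p + 3.9) + (5) = p + 8.9.
T(p) = (5)/(p + 8.9)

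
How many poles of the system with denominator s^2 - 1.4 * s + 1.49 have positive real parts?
Poles: 0.7 + 1j, 0.7 - 1j. RHP poles (Re>0): 2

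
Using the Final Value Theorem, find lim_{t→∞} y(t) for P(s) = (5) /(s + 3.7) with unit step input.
FVT: lim_{t→∞} y(t) = lim_{s→0} s*Y(s) where Y(s) = P(s)/s.
= lim_{s→0} P(s) = P(0) = num(0)/den(0) = 5/3.7 = 1.351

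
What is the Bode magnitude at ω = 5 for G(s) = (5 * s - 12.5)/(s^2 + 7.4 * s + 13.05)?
Substitute s = j*5: G(j5) = 0.710658 + 0.108314j.
|G(j5)| = sqrt(Re² + Im²) = 0.7189.
20*log₁₀(0.7189) = -2.87 dB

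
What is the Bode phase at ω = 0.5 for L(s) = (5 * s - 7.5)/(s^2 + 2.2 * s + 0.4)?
Substitute s = j*0.5: L(j0.5) = 1.31846 + 6.99797j.
∠L(j0.5) = atan2(Im, Re) = atan2(6.99797, 1.31846) = 79.33°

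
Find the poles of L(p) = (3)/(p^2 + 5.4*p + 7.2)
Set denominator = 0: p^2 + 5.4*p + 7.2 = (p + 2.4)(p + 3) = 0 → Poles: -2.4, -3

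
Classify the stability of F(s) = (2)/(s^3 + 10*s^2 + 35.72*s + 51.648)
Denominator: s^3 + 10*s^2 + 35.72*s + 51.648 = (s + 4.8)(s^2 + 5.2*s + 10.76). Poles: -2.6 + 2j, -2.6 - 2j, -4.8. Stable (all poles in LHP)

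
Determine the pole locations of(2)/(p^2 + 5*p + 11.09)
Set denominator = 0: p^2 + 5*p + 11.09 = 0 → Poles: -2.5 + 2.2j, -2.5 - 2.2j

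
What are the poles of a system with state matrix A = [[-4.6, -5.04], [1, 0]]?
Eigenvalues solve det(λI - A) = 0.
Characteristic polynomial: λ^2 + 4.6*λ + 5.04 = 0.
Factor: (λ + 1.8)(λ + 2.8) = 0.
Roots: -1.8, -2.8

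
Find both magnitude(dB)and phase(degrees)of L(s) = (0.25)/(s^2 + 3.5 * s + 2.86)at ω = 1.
Substitute s = j*1: L(j1) = 0.0295997 - 0.0556984j.
|L| = 20*log₁₀(sqrt(Re²+Im²)) = -24.00 dB.
∠L = atan2(Im, Re) = -62.01°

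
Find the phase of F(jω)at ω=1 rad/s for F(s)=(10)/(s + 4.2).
Substitute s = j*1: F(j1) = 2.25322 - 0.536481j.
∠F(j1) = atan2(Im, Re) = atan2(-0.536481, 2.25322) = -13.39°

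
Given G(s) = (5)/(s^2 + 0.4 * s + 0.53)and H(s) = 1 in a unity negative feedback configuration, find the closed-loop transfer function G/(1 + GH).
Closed-loop T = G/(1+GH).
Numerator: G_num * H_den = 5.
Denominator: G_den * H_den + G_num * H_num = (s^2 + 0.4*s + 0.53) + (5) = s^2 + 0.4*s + 5.53.
T(s) = (5)/(s^2 + 0.4*s + 5.53)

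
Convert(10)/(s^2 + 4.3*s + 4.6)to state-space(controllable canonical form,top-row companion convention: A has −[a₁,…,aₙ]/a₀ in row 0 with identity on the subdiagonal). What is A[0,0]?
Reachable canonical form for den = s^2 + 4.3*s + 4.6: top row of A = -[a₁,a₂,...,aₙ]/a₀, ones on the subdiagonal, zeros elsewhere.
A = [[-4.3, -4.6], [1, 0]].
A[0,0] = -4.3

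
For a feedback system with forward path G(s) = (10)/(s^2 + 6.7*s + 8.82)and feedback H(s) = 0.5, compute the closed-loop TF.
Closed-loop T = G/(1+GH).
Numerator: G_num * H_den = 10.
Denominator: G_den * H_den + G_num * H_num = (s^2 + 6.7*s + 8.82) + (5) = s^2 + 6.7*s + 13.82.
T(s) = (10)/(s^2 + 6.7*s + 13.82)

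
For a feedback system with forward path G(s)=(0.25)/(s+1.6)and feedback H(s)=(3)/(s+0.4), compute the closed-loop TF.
Closed-loop T = G/(1+GH).
Numerator: G_num * H_den = 0.25*s + 0.1.
Denominator: G_den * H_den + G_num * H_num = (s^2 + 2*s + 0.64) + (0.75) = s^2 + 2*s + 1.39.
T(s) = (0.25*s + 0.1)/(s^2 + 2*s + 1.39)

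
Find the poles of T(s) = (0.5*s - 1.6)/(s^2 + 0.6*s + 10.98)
Set denominator = 0: s^2 + 0.6*s + 10.98 = 0 → Poles: -0.3 + 3.3j, -0.3 - 3.3j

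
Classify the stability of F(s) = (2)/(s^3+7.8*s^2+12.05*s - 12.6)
Denominator: s^3 + 7.8*s^2 + 12.05*s - 12.6 = (s - 0.7)(s + 4.5)(s + 4). Poles: -4, -4.5, 0.7. Unstable (1 pole(s) in RHP)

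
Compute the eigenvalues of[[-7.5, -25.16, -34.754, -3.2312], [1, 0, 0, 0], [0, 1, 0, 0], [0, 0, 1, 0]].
Eigenvalues solve det(λI - A) = 0.
Characteristic polynomial: λ^4 + 7.5*λ^3 + 25.16*λ^2 + 34.754*λ + 3.2312 = 0.
Factor: (λ + 2.8)(λ + 0.1)(λ^2 + 4.6*λ + 11.54) = 0.
Roots: -0.1, -2.3 + 2.5j, -2.3 - 2.5j, -2.8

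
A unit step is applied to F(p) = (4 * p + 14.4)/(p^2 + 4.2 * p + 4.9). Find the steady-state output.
FVT: lim_{t→∞} y(t) = lim_{p→0} p*Y(p) where Y(p) = F(p)/p.
= lim_{p→0} F(p) = F(0) = num(0)/den(0) = 14.4/4.9 = 2.939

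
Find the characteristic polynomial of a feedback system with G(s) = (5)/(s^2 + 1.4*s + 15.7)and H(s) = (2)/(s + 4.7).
Characteristic poly = G_den * H_den + G_num * H_num = (s^3 + 6.1*s^2 + 22.28*s + 73.79) + (10) = s^3 + 6.1*s^2 + 22.28*s + 83.79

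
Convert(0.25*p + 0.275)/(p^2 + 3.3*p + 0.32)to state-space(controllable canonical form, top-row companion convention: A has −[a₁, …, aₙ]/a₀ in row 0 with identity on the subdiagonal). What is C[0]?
Reachable canonical form: C = numerator coefficients (right-aligned, zero-padded to length n).
num = 0.25*p + 0.275, C = [[0.25, 0.275]].
C[0] = 0.25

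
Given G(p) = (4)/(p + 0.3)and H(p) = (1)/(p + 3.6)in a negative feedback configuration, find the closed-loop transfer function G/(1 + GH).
Closed-loop T = G/(1+GH).
Numerator: G_num * H_den = 4*p + 14.4.
Denominator: G_den * H_den + G_num * H_num = (p^2 + 3.9*p + 1.08) + (4) = p^2 + 3.9*p + 5.08.
T(p) = (4*p + 14.4)/(p^2 + 3.9*p + 5.08)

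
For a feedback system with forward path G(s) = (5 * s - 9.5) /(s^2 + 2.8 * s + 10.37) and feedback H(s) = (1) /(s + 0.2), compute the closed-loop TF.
Closed-loop T = G/(1+GH).
Numerator: G_num * H_den = 5*s^2 - 8.5*s - 1.9.
Denominator: G_den * H_den + G_num * H_num = (s^3 + 3*s^2 + 10.93*s + 2.074) + (5*s - 9.5) = s^3 + 3*s^2 + 15.93*s - 7.426.
T(s) = (5*s^2 - 8.5*s - 1.9)/(s^3 + 3*s^2 + 15.93*s - 7.426)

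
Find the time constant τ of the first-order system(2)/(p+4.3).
First-order system: τ = -1/pole. Pole = -4.3. τ = -1/(-4.3) = 0.2326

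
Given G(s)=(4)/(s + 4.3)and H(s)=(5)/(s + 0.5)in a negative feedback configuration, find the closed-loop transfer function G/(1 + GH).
Closed-loop T = G/(1+GH).
Numerator: G_num * H_den = 4*s + 2.
Denominator: G_den * H_den + G_num * H_num = (s^2 + 4.8*s + 2.15) + (20) = s^2 + 4.8*s + 22.15.
T(s) = (4*s + 2)/(s^2 + 4.8*s + 22.15)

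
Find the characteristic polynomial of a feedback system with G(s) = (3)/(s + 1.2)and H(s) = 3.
Characteristic poly = G_den * H_den + G_num * H_num = (s + 1.2) + (9) = s + 10.2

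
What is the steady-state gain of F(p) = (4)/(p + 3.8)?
DC gain = F(0) = num(0)/den(0) = 4/3.8 = 1.053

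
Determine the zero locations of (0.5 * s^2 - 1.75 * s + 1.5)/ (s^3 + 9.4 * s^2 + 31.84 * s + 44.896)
Set numerator = 0: 0.5*s^2 - 1.75*s + 1.5 = 0.5*(s - 1.5)(s - 2) = 0 → Zeros: 1.5, 2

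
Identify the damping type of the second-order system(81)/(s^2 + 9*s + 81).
Standard form: ωn²/(s²+2ζωn·s+ωn²) gives ωn=9, ζ=0.5.
Underdamped (ζ = 0.5 < 1)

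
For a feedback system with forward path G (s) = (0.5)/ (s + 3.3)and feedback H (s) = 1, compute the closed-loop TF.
Closed-loop T = G/(1+GH).
Numerator: G_num * H_den = 0.5.
Denominator: G_den * H_den + G_num * H_num = (s + 3.3) + (0.5) = s + 3.8.
T(s) = (0.5)/(s + 3.8)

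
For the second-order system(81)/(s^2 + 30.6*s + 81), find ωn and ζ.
Standard form: ωn²/(s²+2ζωn·s+ωn²).
const=81=ωn² → ωn=9, s coeff=30.6=2ζωn → ζ=1.7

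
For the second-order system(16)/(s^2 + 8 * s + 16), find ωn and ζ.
Standard form: ωn²/(s²+2ζωn·s+ωn²).
const=16=ωn² → ωn=4, s coeff=8=2ζωn → ζ=1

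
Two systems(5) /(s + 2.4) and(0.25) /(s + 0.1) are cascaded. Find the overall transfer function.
Series: H = H₁ · H₂ = (n₁·n₂)/(d₁·d₂).
Num: n₁·n₂ = 1.25. Den: d₁·d₂ = s^2 + 2.5*s + 0.24.
H(s) = (1.25)/(s^2 + 2.5*s + 0.24)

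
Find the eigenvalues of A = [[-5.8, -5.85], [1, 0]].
Eigenvalues solve det(λI - A) = 0.
Characteristic polynomial: λ^2 + 5.8*λ + 5.85 = 0.
Factor: (λ + 4.5)(λ + 1.3) = 0.
Roots: -1.3, -4.5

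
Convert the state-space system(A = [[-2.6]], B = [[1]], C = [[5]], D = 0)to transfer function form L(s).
L(s) = C(sI - A)⁻¹B + D.
Characteristic polynomial det(sI - A) = s + 2.6.
Numerator from C·adj(sI-A)·B + D·det(sI-A) = 5.
L(s) = (5)/(s + 2.6)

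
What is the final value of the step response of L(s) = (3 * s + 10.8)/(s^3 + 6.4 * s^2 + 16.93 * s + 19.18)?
FVT: lim_{t→∞} y(t) = lim_{s→0} s*Y(s) where Y(s) = L(s)/s.
= lim_{s→0} L(s) = L(0) = num(0)/den(0) = 10.8/19.18 = 0.5631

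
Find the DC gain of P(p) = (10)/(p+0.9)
DC gain = P(0) = num(0)/den(0) = 10/0.9 = 11.11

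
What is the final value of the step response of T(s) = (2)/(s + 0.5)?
FVT: lim_{t→∞} y(t) = lim_{s→0} s*Y(s) where Y(s) = T(s)/s.
= lim_{s→0} T(s) = T(0) = num(0)/den(0) = 2/0.5 = 4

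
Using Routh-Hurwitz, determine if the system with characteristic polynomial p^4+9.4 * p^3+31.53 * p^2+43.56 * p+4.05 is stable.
Routh array:
p^4: [1, 31.53, 4.05]; p^3: [9.4, 43.56]; p^2: [26.896, 4.05]; p^1: [42.1445]; p^0: [4.05]
First column: [1, 9.4, 26.896, 42.1445, 4.05]. Sign changes = 0.
Yes, stable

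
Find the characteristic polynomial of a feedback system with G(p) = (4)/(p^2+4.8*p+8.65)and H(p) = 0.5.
Characteristic poly = G_den * H_den + G_num * H_num = (p^2 + 4.8*p + 8.65) + (2) = p^2 + 4.8*p + 10.65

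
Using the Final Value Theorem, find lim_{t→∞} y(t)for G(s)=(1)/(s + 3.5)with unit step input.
FVT: lim_{t→∞} y(t) = lim_{s→0} s*Y(s) where Y(s) = G(s)/s.
= lim_{s→0} G(s) = G(0) = num(0)/den(0) = 1/3.5 = 0.2857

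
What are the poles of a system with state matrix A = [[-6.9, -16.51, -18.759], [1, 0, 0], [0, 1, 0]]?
Eigenvalues solve det(λI - A) = 0.
Characteristic polynomial: λ^3 + 6.9*λ^2 + 16.51*λ + 18.759 = 0.
Factor: (λ + 3.9)(λ^2 + 3*λ + 4.81) = 0.
Roots: -1.5 + 1.6j, -1.5 - 1.6j, -3.9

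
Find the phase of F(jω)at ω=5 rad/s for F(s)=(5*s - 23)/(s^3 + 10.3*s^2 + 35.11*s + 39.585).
Substitute s = j*5: F(j5) = 0.12541 - 0.0856321j.
∠F(j5) = atan2(Im, Re) = atan2(-0.0856321, 0.12541) = -34.33°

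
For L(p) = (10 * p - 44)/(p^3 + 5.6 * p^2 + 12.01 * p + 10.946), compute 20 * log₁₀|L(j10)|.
Substitute p = j*10: L(j10) = -0.0593405 - 0.0870339j.
|L(j10)| = sqrt(Re² + Im²) = 0.1053.
20*log₁₀(0.1053) = -19.55 dB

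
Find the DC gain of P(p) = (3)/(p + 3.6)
DC gain = P(0) = num(0)/den(0) = 3/3.6 = 0.8333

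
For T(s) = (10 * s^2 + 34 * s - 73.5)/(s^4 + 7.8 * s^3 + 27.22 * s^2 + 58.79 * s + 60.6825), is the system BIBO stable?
Denominator: s^4 + 7.8*s^3 + 27.22*s^2 + 58.79*s + 60.6825 = (s + 2.7)(s + 3.1)(s^2 + 2*s + 7.25). Poles: -1 + 2.5j, -1 - 2.5j, -2.7, -3.1. All Re(p)<0: Yes (stable)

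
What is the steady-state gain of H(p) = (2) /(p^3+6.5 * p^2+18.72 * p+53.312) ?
DC gain = H(0) = num(0)/den(0) = 2/53.312 = 0.03752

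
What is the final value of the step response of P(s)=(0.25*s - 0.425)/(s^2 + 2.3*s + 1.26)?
FVT: lim_{t→∞} y(t) = lim_{s→0} s*Y(s) where Y(s) = P(s)/s.
= lim_{s→0} P(s) = P(0) = num(0)/den(0) = -0.425/1.26 = -0.3373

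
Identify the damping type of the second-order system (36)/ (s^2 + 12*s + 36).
Standard form: ωn²/(s²+2ζωn·s+ωn²) gives ωn=6, ζ=1.
Critically damped (ζ = 1)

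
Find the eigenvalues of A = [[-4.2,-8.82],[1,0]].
Eigenvalues solve det(λI - A) = 0.
Characteristic polynomial: λ^2 + 4.2*λ + 8.82 = 0.
Roots: -2.1 + 2.1j, -2.1 - 2.1j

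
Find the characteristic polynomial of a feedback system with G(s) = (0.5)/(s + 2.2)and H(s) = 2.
Characteristic poly = G_den * H_den + G_num * H_num = (s + 2.2) + (1) = s + 3.2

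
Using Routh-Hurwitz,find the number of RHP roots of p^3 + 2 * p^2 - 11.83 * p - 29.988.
Routh array:
p^3: [1, -11.83]; p^2: [2, -29.988]; p^1: [3.164]; p^0: [-29.988]
First column: [1, 2, 3.164, -29.988]. Sign changes = RHP roots = 1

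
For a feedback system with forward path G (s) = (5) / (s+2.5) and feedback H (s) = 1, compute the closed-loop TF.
Closed-loop T = G/(1+GH).
Numerator: G_num * H_den = 5.
Denominator: G_den * H_den + G_num * H_num = (s + 2.5) + (5) = s + 7.5.
T(s) = (5)/(s + 7.5)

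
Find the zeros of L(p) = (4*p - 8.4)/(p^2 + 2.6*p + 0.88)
Set numerator = 0: 4*p - 8.4 = 0 → Zeros: 2.1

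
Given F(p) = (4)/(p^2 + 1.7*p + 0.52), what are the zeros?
Numerator is a nonzero constant (4) → Zeros: none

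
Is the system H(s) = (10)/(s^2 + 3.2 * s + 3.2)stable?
Denominator: s^2 + 3.2*s + 3.2. Poles: -1.6 + 0.8j, -1.6 - 0.8j. All Re(p)<0: Yes (stable)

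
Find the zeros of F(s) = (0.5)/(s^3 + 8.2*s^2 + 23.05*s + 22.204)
Numerator is a nonzero constant (0.5) → Zeros: none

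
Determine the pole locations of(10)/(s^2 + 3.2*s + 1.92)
Set denominator = 0: s^2 + 3.2*s + 1.92 = (s + 2.4)(s + 0.8) = 0 → Poles: -0.8, -2.4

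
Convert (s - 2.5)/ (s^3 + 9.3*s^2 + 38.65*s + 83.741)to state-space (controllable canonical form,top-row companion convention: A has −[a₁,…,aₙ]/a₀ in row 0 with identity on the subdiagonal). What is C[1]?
Reachable canonical form: C = numerator coefficients (right-aligned, zero-padded to length n).
num = s - 2.5, C = [[0, 1, -2.5]].
C[1] = 1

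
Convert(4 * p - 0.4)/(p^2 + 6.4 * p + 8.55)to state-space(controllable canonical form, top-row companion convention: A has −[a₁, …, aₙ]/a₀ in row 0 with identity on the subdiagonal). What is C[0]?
Reachable canonical form: C = numerator coefficients (right-aligned, zero-padded to length n).
num = 4*p - 0.4, C = [[4, -0.4]].
C[0] = 4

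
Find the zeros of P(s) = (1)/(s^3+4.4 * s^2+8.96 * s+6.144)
Numerator is a nonzero constant (1) → Zeros: none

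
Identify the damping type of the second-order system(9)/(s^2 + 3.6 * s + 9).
Standard form: ωn²/(s²+2ζωn·s+ωn²) gives ωn=3, ζ=0.6.
Underdamped (ζ = 0.6 < 1)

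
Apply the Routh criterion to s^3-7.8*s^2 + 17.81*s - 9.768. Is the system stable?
Routh array:
s^3: [1, 17.81]; s^2: [-7.8, -9.768]; s^1: [16.5577]; s^0: [-9.768]
First column: [1, -7.8, 16.5577, -9.768]. Sign changes = 3.
No, unstable (3 RHP root(s))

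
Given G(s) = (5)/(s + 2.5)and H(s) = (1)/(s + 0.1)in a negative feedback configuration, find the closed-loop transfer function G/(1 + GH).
Closed-loop T = G/(1+GH).
Numerator: G_num * H_den = 5*s + 0.5.
Denominator: G_den * H_den + G_num * H_num = (s^2 + 2.6*s + 0.25) + (5) = s^2 + 2.6*s + 5.25.
T(s) = (5*s + 0.5)/(s^2 + 2.6*s + 5.25)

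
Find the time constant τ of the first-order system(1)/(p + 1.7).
First-order system: τ = -1/pole. Pole = -1.7. τ = -1/(-1.7) = 0.5882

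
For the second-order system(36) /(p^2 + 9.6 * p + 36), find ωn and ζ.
Standard form: ωn²/(p²+2ζωn·p+ωn²).
const=36=ωn² → ωn=6, p coeff=9.6=2ζωn → ζ=0.8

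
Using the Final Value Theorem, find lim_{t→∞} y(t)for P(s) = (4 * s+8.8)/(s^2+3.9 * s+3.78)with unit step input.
FVT: lim_{t→∞} y(t) = lim_{s→0} s*Y(s) where Y(s) = P(s)/s.
= lim_{s→0} P(s) = P(0) = num(0)/den(0) = 8.8/3.78 = 2.328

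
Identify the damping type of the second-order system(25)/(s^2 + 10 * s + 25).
Standard form: ωn²/(s²+2ζωn·s+ωn²) gives ωn=5, ζ=1.
Critically damped (ζ = 1)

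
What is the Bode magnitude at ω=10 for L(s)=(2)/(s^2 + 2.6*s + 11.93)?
Substitute s = j*10: L(j10) = -0.0208887 - 0.00616675j.
|L(j10)| = sqrt(Re² + Im²) = 0.02178.
20*log₁₀(0.02178) = -33.24 dB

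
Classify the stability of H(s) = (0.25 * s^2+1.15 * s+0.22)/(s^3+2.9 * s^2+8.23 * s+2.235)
Denominator: s^3 + 2.9*s^2 + 8.23*s + 2.235 = (s + 0.3)(s^2 + 2.6*s + 7.45). Poles: -0.3, -1.3 + 2.4j, -1.3 - 2.4j. Stable (all poles in LHP)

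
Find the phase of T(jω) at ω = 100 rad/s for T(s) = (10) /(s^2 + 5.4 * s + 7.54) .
Substitute s = j*100: T(j100) = -0.00099784 - 5.3924e-05j.
∠T(j100) = atan2(Im, Re) = atan2(-5.3924e-05, -0.00099784) = -176.91°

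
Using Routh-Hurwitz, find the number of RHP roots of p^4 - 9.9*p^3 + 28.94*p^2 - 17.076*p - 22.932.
Routh array:
p^4: [1, 28.94, -22.932]; p^3: [-9.9, -17.076]; p^2: [27.2152, -22.932]; p^1: [-25.4179]; p^0: [-22.932]
First column: [1, -9.9, 27.2152, -25.4179, -22.932]. Sign changes = RHP roots = 3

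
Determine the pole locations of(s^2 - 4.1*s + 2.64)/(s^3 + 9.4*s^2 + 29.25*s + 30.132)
Set denominator = 0: s^3 + 9.4*s^2 + 29.25*s + 30.132 = (s + 3.6)(s + 2.7)(s + 3.1) = 0 → Poles: -2.7, -3.1, -3.6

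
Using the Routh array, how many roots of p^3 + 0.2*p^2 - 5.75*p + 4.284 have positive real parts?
Routh array:
p^3: [1, -5.75]; p^2: [0.2, 4.284]; p^1: [-27.17]; p^0: [4.284]
First column: [1, 0.2, -27.17, 4.284]. Sign changes = RHP roots = 2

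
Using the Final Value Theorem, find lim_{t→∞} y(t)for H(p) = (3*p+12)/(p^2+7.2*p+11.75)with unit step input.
FVT: lim_{t→∞} y(t) = lim_{p→0} p*Y(p) where Y(p) = H(p)/p.
= lim_{p→0} H(p) = H(0) = num(0)/den(0) = 12/11.75 = 1.021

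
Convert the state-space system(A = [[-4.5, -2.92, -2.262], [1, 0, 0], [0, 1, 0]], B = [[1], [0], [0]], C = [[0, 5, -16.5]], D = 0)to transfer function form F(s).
F(s) = C(sI - A)⁻¹B + D.
Characteristic polynomial det(sI - A) = s^3 + 4.5*s^2 + 2.92*s + 2.262.
Numerator from C·adj(sI-A)·B + D·det(sI-A) = 5*s - 16.5.
F(s) = (5*s - 16.5)/(s^3 + 4.5*s^2 + 2.92*s + 2.262)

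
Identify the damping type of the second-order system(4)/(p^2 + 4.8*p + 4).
Standard form: ωn²/(p²+2ζωn·p+ωn²) gives ωn=2, ζ=1.2.
Overdamped (ζ = 1.2 > 1)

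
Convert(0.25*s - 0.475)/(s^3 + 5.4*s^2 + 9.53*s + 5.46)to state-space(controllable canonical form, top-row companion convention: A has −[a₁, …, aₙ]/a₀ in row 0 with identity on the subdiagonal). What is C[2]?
Reachable canonical form: C = numerator coefficients (right-aligned, zero-padded to length n).
num = 0.25*s - 0.475, C = [[0, 0.25, -0.475]].
C[2] = -0.475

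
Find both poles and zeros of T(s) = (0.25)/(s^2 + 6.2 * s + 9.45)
Set denominator = 0: s^2 + 6.2*s + 9.45 = (s + 2.7)(s + 3.5) = 0 → Poles: -2.7, -3.5
Numerator is a nonzero constant (0.25) → Zeros: none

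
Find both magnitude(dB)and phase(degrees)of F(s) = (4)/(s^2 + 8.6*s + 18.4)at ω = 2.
Substitute s = j*2: F(j2) = 0.114467 - 0.136725j.
|F| = 20*log₁₀(sqrt(Re²+Im²)) = -14.98 dB.
∠F = atan2(Im, Re) = -50.06°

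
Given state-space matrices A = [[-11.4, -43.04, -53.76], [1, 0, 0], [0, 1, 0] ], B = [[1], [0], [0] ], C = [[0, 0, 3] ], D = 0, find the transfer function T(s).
T(s) = C(sI - A)⁻¹B + D.
Characteristic polynomial det(sI - A) = s^3 + 11.4*s^2 + 43.04*s + 53.76.
Numerator from C·adj(sI-A)·B + D·det(sI-A) = 3.
T(s) = (3)/(s^3 + 11.4*s^2 + 43.04*s + 53.76)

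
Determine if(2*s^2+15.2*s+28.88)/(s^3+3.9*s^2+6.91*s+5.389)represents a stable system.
Denominator: s^3 + 3.9*s^2 + 6.91*s + 5.389 = (s + 1.7)(s^2 + 2.2*s + 3.17). Poles: -1.1 + 1.4j, -1.1 - 1.4j, -1.7. All Re(p)<0: Yes (stable)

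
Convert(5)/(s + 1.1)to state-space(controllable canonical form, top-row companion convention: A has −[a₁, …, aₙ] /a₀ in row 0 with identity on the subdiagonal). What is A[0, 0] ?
Reachable canonical form for den = s + 1.1: top row of A = -[a₁,a₂,...,aₙ]/a₀, ones on the subdiagonal, zeros elsewhere.
A = [[-1.1]].
A[0,0] = -1.1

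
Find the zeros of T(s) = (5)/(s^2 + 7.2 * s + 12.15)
Numerator is a nonzero constant (5) → Zeros: none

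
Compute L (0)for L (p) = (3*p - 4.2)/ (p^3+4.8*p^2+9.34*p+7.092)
DC gain = L(0) = num(0)/den(0) = -4.2/7.092 = -0.5922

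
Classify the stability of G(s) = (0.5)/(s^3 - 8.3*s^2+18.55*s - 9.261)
Denominator: s^3 - 8.3*s^2 + 18.55*s - 9.261 = (s - 2.7)(s - 4.9)(s - 0.7). Poles: 0.7, 2.7, 4.9. Unstable (3 pole(s) in RHP)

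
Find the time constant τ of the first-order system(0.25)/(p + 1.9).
First-order system: τ = -1/pole. Pole = -1.9. τ = -1/(-1.9) = 0.5263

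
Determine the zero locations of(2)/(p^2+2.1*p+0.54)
Numerator is a nonzero constant (2) → Zeros: none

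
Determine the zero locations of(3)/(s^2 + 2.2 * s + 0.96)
Numerator is a nonzero constant (3) → Zeros: none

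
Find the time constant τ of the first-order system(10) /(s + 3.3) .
First-order system: τ = -1/pole. Pole = -3.3. τ = -1/(-3.3) = 0.303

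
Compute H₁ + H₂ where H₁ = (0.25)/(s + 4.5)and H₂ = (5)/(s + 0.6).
Parallel: H = H₁ + H₂ = (n₁·d₂ + n₂·d₁)/(d₁·d₂).
n₁·d₂ = 0.25*s + 0.15. n₂·d₁ = 5*s + 22.5. Sum = 5.25*s + 22.65. d₁·d₂ = s^2 + 5.1*s + 2.7.
H(s) = (5.25*s + 22.65)/(s^2 + 5.1*s + 2.7)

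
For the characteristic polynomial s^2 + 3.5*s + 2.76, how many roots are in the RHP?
s^2 + 3.5*s + 2.76 = (s + 1.2)(s + 2.3). Poles: -1.2, -2.3. RHP poles (Re>0): 0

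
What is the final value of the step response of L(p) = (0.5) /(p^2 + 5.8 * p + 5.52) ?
FVT: lim_{t→∞} y(t) = lim_{p→0} p*Y(p) where Y(p) = L(p)/p.
= lim_{p→0} L(p) = L(0) = num(0)/den(0) = 0.5/5.52 = 0.09058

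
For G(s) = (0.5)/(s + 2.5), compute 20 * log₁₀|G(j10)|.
Substitute s = j*10: G(j10) = 0.0117647 - 0.0470588j.
|G(j10)| = sqrt(Re² + Im²) = 0.04851.
20*log₁₀(0.04851) = -26.28 dB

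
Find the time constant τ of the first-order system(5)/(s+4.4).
First-order system: τ = -1/pole. Pole = -4.4. τ = -1/(-4.4) = 0.2273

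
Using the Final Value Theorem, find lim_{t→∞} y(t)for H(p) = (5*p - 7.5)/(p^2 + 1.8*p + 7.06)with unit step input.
FVT: lim_{t→∞} y(t) = lim_{p→0} p*Y(p) where Y(p) = H(p)/p.
= lim_{p→0} H(p) = H(0) = num(0)/den(0) = -7.5/7.06 = -1.062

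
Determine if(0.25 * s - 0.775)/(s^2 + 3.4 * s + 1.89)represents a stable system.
Denominator: s^2 + 3.4*s + 1.89 = (s + 2.7)(s + 0.7). Poles: -0.7, -2.7. All Re(p)<0: Yes (stable)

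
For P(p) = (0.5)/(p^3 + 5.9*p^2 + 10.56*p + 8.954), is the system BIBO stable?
Denominator: p^3 + 5.9*p^2 + 10.56*p + 8.954 = (p + 3.7)(p^2 + 2.2*p + 2.42). Poles: -1.1 + 1.1j, -1.1 - 1.1j, -3.7. All Re(p)<0: Yes (stable)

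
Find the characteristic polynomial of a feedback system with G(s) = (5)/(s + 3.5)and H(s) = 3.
Characteristic poly = G_den * H_den + G_num * H_num = (s + 3.5) + (15) = s + 18.5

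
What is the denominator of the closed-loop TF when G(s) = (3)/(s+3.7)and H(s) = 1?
Characteristic poly = G_den * H_den + G_num * H_num = (s + 3.7) + (3) = s + 6.7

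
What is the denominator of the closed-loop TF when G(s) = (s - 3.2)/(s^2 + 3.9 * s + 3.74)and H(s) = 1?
Characteristic poly = G_den * H_den + G_num * H_num = (s^2 + 3.9*s + 3.74) + (s - 3.2) = s^2 + 4.9*s + 0.54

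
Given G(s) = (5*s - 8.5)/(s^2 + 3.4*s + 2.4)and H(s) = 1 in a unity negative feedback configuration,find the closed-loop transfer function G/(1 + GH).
Closed-loop T = G/(1+GH).
Numerator: G_num * H_den = 5*s - 8.5.
Denominator: G_den * H_den + G_num * H_num = (s^2 + 3.4*s + 2.4) + (5*s - 8.5) = s^2 + 8.4*s - 6.1.
T(s) = (5*s - 8.5)/(s^2 + 8.4*s - 6.1)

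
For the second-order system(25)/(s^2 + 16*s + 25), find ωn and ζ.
Standard form: ωn²/(s²+2ζωn·s+ωn²).
const=25=ωn² → ωn=5, s coeff=16=2ζωn → ζ=1.6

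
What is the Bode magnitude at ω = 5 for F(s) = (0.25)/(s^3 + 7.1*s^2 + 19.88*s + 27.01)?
Substitute s = j*5: F(j5) = -0.00161452 + 0.000274647j.
|F(j5)| = sqrt(Re² + Im²) = 0.001638.
20*log₁₀(0.001638) = -55.72 dB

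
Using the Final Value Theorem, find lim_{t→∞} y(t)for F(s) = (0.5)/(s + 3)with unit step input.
FVT: lim_{t→∞} y(t) = lim_{s→0} s*Y(s) where Y(s) = F(s)/s.
= lim_{s→0} F(s) = F(0) = num(0)/den(0) = 0.5/3 = 0.1667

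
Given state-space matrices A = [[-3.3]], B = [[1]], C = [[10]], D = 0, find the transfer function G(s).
G(s) = C(sI - A)⁻¹B + D.
Characteristic polynomial det(sI - A) = s + 3.3.
Numerator from C·adj(sI-A)·B + D·det(sI-A) = 10.
G(s) = (10)/(s + 3.3)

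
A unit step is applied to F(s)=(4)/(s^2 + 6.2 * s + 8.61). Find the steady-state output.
FVT: lim_{t→∞} y(t) = lim_{s→0} s*Y(s) where Y(s) = F(s)/s.
= lim_{s→0} F(s) = F(0) = num(0)/den(0) = 4/8.61 = 0.4646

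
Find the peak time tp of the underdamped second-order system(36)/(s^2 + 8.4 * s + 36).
Standard form: ωn²/(s²+2ζωn·s+ωn²) → ωn = 6, ζ = 0.7.
ωd = ωn·√(1-ζ²) = 6·√(1-0.7²) = 4.285.
tp = π/ωd = π/4.285 = 0.7332 s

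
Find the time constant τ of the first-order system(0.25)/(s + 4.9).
First-order system: τ = -1/pole. Pole = -4.9. τ = -1/(-4.9) = 0.2041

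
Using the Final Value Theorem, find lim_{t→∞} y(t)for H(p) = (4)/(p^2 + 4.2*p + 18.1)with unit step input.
FVT: lim_{t→∞} y(t) = lim_{p→0} p*Y(p) where Y(p) = H(p)/p.
= lim_{p→0} H(p) = H(0) = num(0)/den(0) = 4/18.1 = 0.221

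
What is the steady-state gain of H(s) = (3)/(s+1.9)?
DC gain = H(0) = num(0)/den(0) = 3/1.9 = 1.579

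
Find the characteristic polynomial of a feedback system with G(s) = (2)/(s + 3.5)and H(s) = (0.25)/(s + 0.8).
Characteristic poly = G_den * H_den + G_num * H_num = (s^2 + 4.3*s + 2.8) + (0.5) = s^2 + 4.3*s + 3.3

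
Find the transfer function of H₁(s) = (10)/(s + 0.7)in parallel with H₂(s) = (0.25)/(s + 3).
Parallel: H = H₁ + H₂ = (n₁·d₂ + n₂·d₁)/(d₁·d₂).
n₁·d₂ = 10*s + 30. n₂·d₁ = 0.25*s + 0.175. Sum = 10.25*s + 30.175. d₁·d₂ = s^2 + 3.7*s + 2.1.
H(s) = (10.25*s + 30.175)/(s^2 + 3.7*s + 2.1)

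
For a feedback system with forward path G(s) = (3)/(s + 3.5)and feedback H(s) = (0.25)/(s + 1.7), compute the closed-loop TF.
Closed-loop T = G/(1+GH).
Numerator: G_num * H_den = 3*s + 5.1.
Denominator: G_den * H_den + G_num * H_num = (s^2 + 5.2*s + 5.95) + (0.75) = s^2 + 5.2*s + 6.7.
T(s) = (3*s + 5.1)/(s^2 + 5.2*s + 6.7)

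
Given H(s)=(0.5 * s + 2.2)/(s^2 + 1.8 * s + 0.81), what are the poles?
Set denominator = 0: s^2 + 1.8*s + 0.81 = (s + 0.9)(s + 0.9) = 0 → Poles: -0.9, -0.9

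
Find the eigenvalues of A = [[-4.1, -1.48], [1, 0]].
Eigenvalues solve det(λI - A) = 0.
Characteristic polynomial: λ^2 + 4.1*λ + 1.48 = 0.
Factor: (λ + 3.7)(λ + 0.4) = 0.
Roots: -0.4, -3.7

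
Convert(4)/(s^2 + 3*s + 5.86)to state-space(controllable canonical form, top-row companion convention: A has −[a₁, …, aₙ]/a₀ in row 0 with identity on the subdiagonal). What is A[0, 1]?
Reachable canonical form for den = s^2 + 3*s + 5.86: top row of A = -[a₁,a₂,...,aₙ]/a₀, ones on the subdiagonal, zeros elsewhere.
A = [[-3, -5.86], [1, 0]].
A[0,1] = -5.86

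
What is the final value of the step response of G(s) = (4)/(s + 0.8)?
FVT: lim_{t→∞} y(t) = lim_{s→0} s*Y(s) where Y(s) = G(s)/s.
= lim_{s→0} G(s) = G(0) = num(0)/den(0) = 4/0.8 = 5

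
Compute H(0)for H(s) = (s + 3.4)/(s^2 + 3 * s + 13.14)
DC gain = H(0) = num(0)/den(0) = 3.4/13.14 = 0.2588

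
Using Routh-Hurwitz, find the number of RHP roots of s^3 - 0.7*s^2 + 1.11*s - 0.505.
Routh array:
s^3: [1, 1.11]; s^2: [-0.7, -0.505]; s^1: [0.388571]; s^0: [-0.505]
First column: [1, -0.7, 0.388571, -0.505]. Sign changes = RHP roots = 3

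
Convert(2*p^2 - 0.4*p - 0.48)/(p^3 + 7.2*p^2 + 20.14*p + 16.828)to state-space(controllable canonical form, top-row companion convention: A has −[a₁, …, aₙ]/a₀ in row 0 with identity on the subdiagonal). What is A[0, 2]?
Reachable canonical form for den = p^3 + 7.2*p^2 + 20.14*p + 16.828: top row of A = -[a₁,a₂,...,aₙ]/a₀, ones on the subdiagonal, zeros elsewhere.
A = [[-7.2, -20.14, -16.828], [1, 0, 0], [0, 1, 0]].
A[0,2] = -16.828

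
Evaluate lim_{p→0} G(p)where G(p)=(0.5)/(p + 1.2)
DC gain = G(0) = num(0)/den(0) = 0.5/1.2 = 0.4167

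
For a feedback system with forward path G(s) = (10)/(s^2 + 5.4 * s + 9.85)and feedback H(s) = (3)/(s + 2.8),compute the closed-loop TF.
Closed-loop T = G/(1+GH).
Numerator: G_num * H_den = 10*s + 28.
Denominator: G_den * H_den + G_num * H_num = (s^3 + 8.2*s^2 + 24.97*s + 27.58) + (30) = s^3 + 8.2*s^2 + 24.97*s + 57.58.
T(s) = (10*s + 28)/(s^3 + 8.2*s^2 + 24.97*s + 57.58)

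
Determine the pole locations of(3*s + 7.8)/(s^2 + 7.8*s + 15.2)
Set denominator = 0: s^2 + 7.8*s + 15.2 = (s + 4)(s + 3.8) = 0 → Poles: -3.8, -4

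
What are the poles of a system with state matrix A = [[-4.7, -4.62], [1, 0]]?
Eigenvalues solve det(λI - A) = 0.
Characteristic polynomial: λ^2 + 4.7*λ + 4.62 = 0.
Factor: (λ + 1.4)(λ + 3.3) = 0.
Roots: -1.4, -3.3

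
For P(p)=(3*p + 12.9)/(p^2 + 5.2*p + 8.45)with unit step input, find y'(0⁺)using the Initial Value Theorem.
IVT: y'(0⁺) = lim_{p→∞} p²·Y(p) = lim_{p→∞} p·P(p).
deg(num) = 1, deg(den) = 2, relative degree = 1, so p·P(p) → (leading num)/(leading den) = 3/1 = 3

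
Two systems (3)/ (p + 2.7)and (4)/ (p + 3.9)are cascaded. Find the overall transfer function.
Series: H = H₁ · H₂ = (n₁·n₂)/(d₁·d₂).
Num: n₁·n₂ = 12. Den: d₁·d₂ = p^2 + 6.6*p + 10.53.
H(p) = (12)/(p^2 + 6.6*p + 10.53)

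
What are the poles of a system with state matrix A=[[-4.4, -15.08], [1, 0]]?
Eigenvalues solve det(λI - A) = 0.
Characteristic polynomial: λ^2 + 4.4*λ + 15.08 = 0.
Roots: -2.2 + 3.2j, -2.2 - 3.2j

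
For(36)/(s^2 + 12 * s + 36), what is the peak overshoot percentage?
Standard form: ωn²/(s²+2ζωn·s+ωn²) → ωn = 6, ζ = 1.
ζ ≥ 1, so the response is non-oscillatory: peak overshoot = 0%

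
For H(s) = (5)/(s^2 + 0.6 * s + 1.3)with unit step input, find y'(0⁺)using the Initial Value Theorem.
IVT: y'(0⁺) = lim_{s→∞} s²·Y(s) = lim_{s→∞} s·H(s).
deg(num) = 0, deg(den) = 2, relative degree = 2 ≥ 2, so s·H(s) → 0. Initial slope = 0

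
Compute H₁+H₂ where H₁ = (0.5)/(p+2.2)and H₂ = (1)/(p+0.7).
Parallel: H = H₁ + H₂ = (n₁·d₂ + n₂·d₁)/(d₁·d₂).
n₁·d₂ = 0.5*p + 0.35. n₂·d₁ = p + 2.2. Sum = 1.5*p + 2.55. d₁·d₂ = p^2 + 2.9*p + 1.54.
H(p) = (1.5*p + 2.55)/(p^2 + 2.9*p + 1.54)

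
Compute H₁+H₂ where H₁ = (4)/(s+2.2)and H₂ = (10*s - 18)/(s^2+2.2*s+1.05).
Parallel: H = H₁ + H₂ = (n₁·d₂ + n₂·d₁)/(d₁·d₂).
n₁·d₂ = 4*s^2 + 8.8*s + 4.2. n₂·d₁ = 10*s^2 + 4*s - 39.6. Sum = 14*s^2 + 12.8*s - 35.4. d₁·d₂ = s^3 + 4.4*s^2 + 5.89*s + 2.31.
H(s) = (14*s^2 + 12.8*s - 35.4)/(s^3 + 4.4*s^2 + 5.89*s + 2.31)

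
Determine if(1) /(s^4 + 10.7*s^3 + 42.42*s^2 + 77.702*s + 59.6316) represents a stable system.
Denominator: s^4 + 10.7*s^3 + 42.42*s^2 + 77.702*s + 59.6316 = (s + 4.2)(s + 3.1)(s^2 + 3.4*s + 4.58). Poles: -1.7 + 1.3j, -1.7 - 1.3j, -3.1, -4.2. All Re(p)<0: Yes (stable)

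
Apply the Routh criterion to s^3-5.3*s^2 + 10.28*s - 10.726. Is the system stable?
Routh array:
s^3: [1, 10.28]; s^2: [-5.3, -10.726]; s^1: [8.25623]; s^0: [-10.726]
First column: [1, -5.3, 8.25623, -10.726]. Sign changes = 3.
No, unstable (3 RHP root(s))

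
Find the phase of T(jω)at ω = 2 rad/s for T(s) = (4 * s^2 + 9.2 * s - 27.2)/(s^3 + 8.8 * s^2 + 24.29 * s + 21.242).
Substitute s = j*2: T(j2) = 0.732887 + 0.812478j.
∠T(j2) = atan2(Im, Re) = atan2(0.812478, 0.732887) = 47.95°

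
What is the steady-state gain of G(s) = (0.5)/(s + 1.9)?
DC gain = G(0) = num(0)/den(0) = 0.5/1.9 = 0.2632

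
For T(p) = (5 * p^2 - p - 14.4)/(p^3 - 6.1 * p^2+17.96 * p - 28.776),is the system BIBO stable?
Denominator: p^3 - 6.1*p^2 + 17.96*p - 28.776 = (p - 3.3)(p^2 - 2.8*p + 8.72). Poles: 1.4 + 2.6j, 1.4 - 2.6j, 3.3. All Re(p)<0: No (unstable)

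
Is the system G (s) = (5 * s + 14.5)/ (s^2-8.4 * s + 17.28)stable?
Denominator: s^2 - 8.4*s + 17.28 = (s - 3.6)(s - 4.8). Poles: 3.6, 4.8. All Re(p)<0: No (unstable)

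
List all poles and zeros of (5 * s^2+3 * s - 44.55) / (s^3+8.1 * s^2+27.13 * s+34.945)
Set denominator = 0: s^3 + 8.1*s^2 + 27.13*s + 34.945 = (s + 2.9)(s^2 + 5.2*s + 12.05) = 0 → Poles: -2.6 + 2.3j, -2.6 - 2.3j, -2.9
Set numerator = 0: 5*s^2 + 3*s - 44.55 = 5*(s - 2.7)(s + 3.3) = 0 → Zeros: -3.3, 2.7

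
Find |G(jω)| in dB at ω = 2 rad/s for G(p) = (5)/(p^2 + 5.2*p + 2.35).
Substitute p = j*2: G(j2) = -0.0744031 - 0.468965j.
|G(j2)| = sqrt(Re² + Im²) = 0.4748.
20*log₁₀(0.4748) = -6.47 dB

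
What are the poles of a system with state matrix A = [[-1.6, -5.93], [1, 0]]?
Eigenvalues solve det(λI - A) = 0.
Characteristic polynomial: λ^2 + 1.6*λ + 5.93 = 0.
Roots: -0.8 + 2.3j, -0.8 - 2.3j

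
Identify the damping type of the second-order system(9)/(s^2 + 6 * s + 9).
Standard form: ωn²/(s²+2ζωn·s+ωn²) gives ωn=3, ζ=1.
Critically damped (ζ = 1)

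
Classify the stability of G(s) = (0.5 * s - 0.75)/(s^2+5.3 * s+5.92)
Denominator: s^2 + 5.3*s + 5.92 = (s + 1.6)(s + 3.7). Poles: -1.6, -3.7. Stable (all poles in LHP)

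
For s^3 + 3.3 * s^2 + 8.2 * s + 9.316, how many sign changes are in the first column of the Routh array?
Routh array:
s^3: [1, 8.2]; s^2: [3.3, 9.316]; s^1: [5.37697]; s^0: [9.316]
First column: [1, 3.3, 5.37697, 9.316]. Sign changes = 0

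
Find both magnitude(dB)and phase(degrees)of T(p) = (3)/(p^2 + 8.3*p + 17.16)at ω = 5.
Substitute p = j*5: T(j5) = -0.013186 - 0.0697981j.
|T| = 20*log₁₀(sqrt(Re²+Im²)) = -22.97 dB.
∠T = atan2(Im, Re) = -100.70°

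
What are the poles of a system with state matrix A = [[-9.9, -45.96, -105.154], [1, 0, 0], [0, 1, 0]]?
Eigenvalues solve det(λI - A) = 0.
Characteristic polynomial: λ^3 + 9.9*λ^2 + 45.96*λ + 105.154 = 0.
Factor: (λ + 4.9)(λ^2 + 5*λ + 21.46) = 0.
Roots: -2.5 + 3.9j, -2.5 - 3.9j, -4.9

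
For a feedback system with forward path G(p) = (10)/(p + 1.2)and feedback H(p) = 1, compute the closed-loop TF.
Closed-loop T = G/(1+GH).
Numerator: G_num * H_den = 10.
Denominator: G_den * H_den + G_num * H_num = (p + 1.2) + (10) = p + 11.2.
T(p) = (10)/(p + 11.2)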